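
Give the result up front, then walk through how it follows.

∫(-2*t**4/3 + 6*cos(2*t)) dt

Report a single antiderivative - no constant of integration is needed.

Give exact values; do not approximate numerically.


The answer is -2*t**5/15 + 3*sin(2*t).
Step 1. Rewrite: now ∫(-2*t**4/3) dt + ∫(6*cos(2*t)) dt.
Step 2. Evaluate the standard form: now 3*sin(2*t) + ∫(-2*t**4/3) dt.
Step 3. Evaluate the standard form: now -2*t**5/15 + 3*sin(2*t).
Answer: -2*t**5/15 + 3*sin(2*t).


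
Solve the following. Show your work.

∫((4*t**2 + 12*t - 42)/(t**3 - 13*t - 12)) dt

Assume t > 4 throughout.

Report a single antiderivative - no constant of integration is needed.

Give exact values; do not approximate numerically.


Step 1. Decompose ∫((4*t**2 + 12*t - 42)/(t**3 - 13*t - 12)) dt by partial fractions, (4*t**2 + 12*t - 42)/(t**3 - 13*t - 12) = -3/(t + 3) + 5/(t + 1) + 2/(t - 4): now ∫(2/(t - 4)) dt + ∫(5/(t + 1)) dt + ∫(-3/(t + 3)) dt.
Step 2. Evaluate the standard form [assuming t > -3]: now -3*log(t + 3) + ∫(2/(t - 4)) dt + ∫(5/(t + 1)) dt.
Step 3. Evaluate the standard form [assuming t > 4]: now 2*log(t - 4) - 3*log(t + 3) + ∫(5/(t + 1)) dt.
Step 4. Evaluate the standard form [assuming t > -1]: now 2*log(t - 4) + 5*log(t + 1) - 3*log(t + 3).
Answer: 2*log(t - 4) + 5*log(t + 1) - 3*log(t + 3).


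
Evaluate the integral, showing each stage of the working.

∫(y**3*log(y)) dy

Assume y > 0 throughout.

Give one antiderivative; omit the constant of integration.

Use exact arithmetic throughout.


Step 1. Integrate ∫(y**3*log(y)) dy by parts with u = log(y), dv = (y**3) dy, so v = y**4/4 [assuming y > 0]: now y**4*log(y)/4 + ∫(-y**3/4) dy.
Step 2. Evaluate the standard form: now y**4*log(y)/4 - y**4/16.
Answer: y**4*log(y)/4 - y**4/16.


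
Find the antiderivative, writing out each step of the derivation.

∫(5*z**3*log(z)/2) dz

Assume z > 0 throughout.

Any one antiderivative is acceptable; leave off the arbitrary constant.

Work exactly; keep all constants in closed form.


Step 1. Integrate ∫(5*z**3*log(z)/2) dz by parts with u = log(z), dv = (5*z**3/2) dz, so v = 5*z**4/8 [assuming z > 0]: now 5*z**4*log(z)/8 + ∫(-5*z**3/8) dz.
Step 2. Evaluate the standard form: now 5*z**4*log(z)/8 - 5*z**4/32.
Answer: 5*z**4*log(z)/8 - 5*z**4/32.


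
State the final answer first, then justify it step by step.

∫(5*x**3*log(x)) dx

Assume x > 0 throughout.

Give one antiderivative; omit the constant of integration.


The answer is 5*x**4*log(x)/4 - 5*x**4/16.
Step 1. Integrate ∫(5*x**3*log(x)) dx by parts with u = log(x), dv = (5*x**3) dx, so v = 5*x**4/4 [assuming x > 0]: now 5*x**4*log(x)/4 + ∫(-5*x**3/4) dx.
Step 2. Evaluate the standard form: now 5*x**4*log(x)/4 - 5*x**4/16.
Answer: 5*x**4*log(x)/4 - 5*x**4/16.


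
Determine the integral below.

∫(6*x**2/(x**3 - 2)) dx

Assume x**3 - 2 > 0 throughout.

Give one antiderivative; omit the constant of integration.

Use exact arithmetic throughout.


Answer: 2*log(x**3 - 2).


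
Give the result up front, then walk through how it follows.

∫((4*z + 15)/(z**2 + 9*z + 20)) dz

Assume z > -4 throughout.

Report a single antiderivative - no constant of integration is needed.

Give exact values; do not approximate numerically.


The answer is -log(z + 4) + 5*log(z + 5).
Step 1. Decompose ∫((4*z + 15)/(z**2 + 9*z + 20)) dz by partial fractions, (4*z + 15)/(z**2 + 9*z + 20) = 5/(z + 5) - 1/(z + 4): now ∫(-1/(z + 4)) dz + ∫(5/(z + 5)) dz.
Step 2. Evaluate the standard form [assuming z > -4]: now -log(z + 4) + ∫(5/(z + 5)) dz.
Step 3. Evaluate the standard form [assuming z > -5]: now -log(z + 4) + 5*log(z + 5).
Answer: -log(z + 4) + 5*log(z + 5).


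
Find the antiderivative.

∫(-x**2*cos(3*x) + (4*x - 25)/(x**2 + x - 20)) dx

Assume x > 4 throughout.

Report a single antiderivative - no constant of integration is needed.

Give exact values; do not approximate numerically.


Answer: -x**2*sin(3*x)/3 - 2*x*cos(3*x)/9 - log(x - 4) + 5*log(x + 5) + 2*sin(3*x)/27.


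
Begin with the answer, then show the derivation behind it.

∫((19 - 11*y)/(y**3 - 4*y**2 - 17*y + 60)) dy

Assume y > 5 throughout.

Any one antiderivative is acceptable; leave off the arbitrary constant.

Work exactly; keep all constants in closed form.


The answer is -2*log(y - 5) + log(y - 3) + log(y + 4).
Step 1. Decompose ∫((19 - 11*y)/(y**3 - 4*y**2 - 17*y + 60)) dy by partial fractions, (19 - 11*y)/(y**3 - 4*y**2 - 17*y + 60) = 1/(y + 4) + 1/(y - 3) - 2/(y - 5): now ∫(-2/(y - 5)) dy + ∫(1/(y - 3)) dy + ∫(1/(y + 4)) dy.
Step 2. Evaluate the standard form [assuming y > 3]: now log(y - 3) + ∫(-2/(y - 5)) dy + ∫(1/(y + 4)) dy.
Step 3. Evaluate the standard form [assuming y > 5]: now -2*log(y - 5) + log(y - 3) + ∫(1/(y + 4)) dy.
Step 4. Evaluate the standard form [assuming y > -4]: now -2*log(y - 5) + log(y - 3) + log(y + 4).
Answer: -2*log(y - 5) + log(y - 3) + log(y + 4).


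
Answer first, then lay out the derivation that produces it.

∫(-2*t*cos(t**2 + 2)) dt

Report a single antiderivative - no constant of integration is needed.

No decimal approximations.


The answer is -sin(t**2 + 2).
Step 1. Substitute u = t**2 + 2, turning ∫(-2*t*cos(t**2 + 2)) dt into ∫(-cos(u)) du: now ∫(-cos(u)) du.
Step 2. Evaluate the standard form: now -sin(u).
Step 3. Substitute back u = t**2 + 2: now -sin(t**2 + 2).
Answer: -sin(t**2 + 2).


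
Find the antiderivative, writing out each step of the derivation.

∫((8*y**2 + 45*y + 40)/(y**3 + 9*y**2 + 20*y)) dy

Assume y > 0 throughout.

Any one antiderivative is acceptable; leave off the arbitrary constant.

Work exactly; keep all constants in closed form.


Step 1. Decompose ∫((8*y**2 + 45*y + 40)/(y**3 + 9*y**2 + 20*y)) dy by partial fractions, (8*y**2 + 45*y + 40)/(y**3 + 9*y**2 + 20*y) = 3/(y + 5) + 3/(y + 4) + 2/y: now ∫(2/y) dy + ∫(3/(y + 4)) dy + ∫(3/(y + 5)) dy.
Step 2. Evaluate the standard form [assuming y > -5]: now 3*log(y + 5) + ∫(2/y) dy + ∫(3/(y + 4)) dy.
Step 3. Evaluate the standard form [assuming y > -4]: now 3*log(y + 4) + 3*log(y + 5) + ∫(2/y) dy.
Step 4. Evaluate the standard form [assuming y > 0]: now 2*log(y) + 3*log(y + 4) + 3*log(y + 5).
Answer: 2*log(y) + 3*log(y + 4) + 3*log(y + 5).


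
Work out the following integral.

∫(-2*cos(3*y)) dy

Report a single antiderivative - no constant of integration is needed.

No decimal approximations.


Answer: -2*sin(3*y)/3.


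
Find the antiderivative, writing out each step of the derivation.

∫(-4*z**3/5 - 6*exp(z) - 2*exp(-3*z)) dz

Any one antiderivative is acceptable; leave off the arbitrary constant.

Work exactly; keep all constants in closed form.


Step 1. Rewrite: now ∫(-4*z**3/5) dz + ∫(-2*exp(-3*z)) dz + ∫(-6*exp(z)) dz.
Step 2. Evaluate the standard form: now -6*exp(z) + ∫(-4*z**3/5) dz + ∫(-2*exp(-3*z)) dz.
Step 3. Evaluate the standard form: now -6*exp(z) + ∫(-4*z**3/5) dz + 2*exp(-3*z)/3.
Step 4. Evaluate the standard form: now -z**4/5 - 6*exp(z) + 2*exp(-3*z)/3.
Answer: -z**4/5 - 6*exp(z) + 2*exp(-3*z)/3.


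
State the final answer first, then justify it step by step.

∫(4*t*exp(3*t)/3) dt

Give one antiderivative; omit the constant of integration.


The answer is 4*t*exp(3*t)/9 - 4*exp(3*t)/27.
Step 1. Integrate ∫(4*t*exp(3*t)/3) dt by parts with u = t, dv = (4*exp(3*t)/3) dt, so v = 4*exp(3*t)/9: now 4*t*exp(3*t)/9 + ∫(-4*exp(3*t)/9) dt.
Step 2. Evaluate the standard form: now 4*t*exp(3*t)/9 - 4*exp(3*t)/27.
Answer: 4*t*exp(3*t)/9 - 4*exp(3*t)/27.


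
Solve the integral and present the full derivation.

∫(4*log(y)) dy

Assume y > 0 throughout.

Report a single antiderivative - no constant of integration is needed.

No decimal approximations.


Step 1. Integrate ∫(4*log(y)) dy by parts with u = log(y), dv = (4) dy, so v = 4*y [assuming y > 0]: now 4*y*log(y) + ∫(-4) dy.
Step 2. Evaluate the standard form: now 4*y*log(y) - 4*y.
Answer: 4*y*log(y) - 4*y.


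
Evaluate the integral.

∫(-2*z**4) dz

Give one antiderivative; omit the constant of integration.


Answer: -2*z**5/5.


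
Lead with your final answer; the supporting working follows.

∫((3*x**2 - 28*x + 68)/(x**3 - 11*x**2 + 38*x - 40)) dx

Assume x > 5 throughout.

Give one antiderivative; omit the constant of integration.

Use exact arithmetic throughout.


The answer is log(x - 5) - 2*log(x - 4) + 4*log(x - 2).
Step 1. Decompose ∫((3*x**2 - 28*x + 68)/(x**3 - 11*x**2 + 38*x - 40)) dx by partial fractions, (3*x**2 - 28*x + 68)/(x**3 - 11*x**2 + 38*x - 40) = 4/(x - 2) - 2/(x - 4) + 1/(x - 5): now ∫(1/(x - 5)) dx + ∫(-2/(x - 4)) dx + ∫(4/(x - 2)) dx.
Step 2. Evaluate the standard form [assuming x > 4]: now -2*log(x - 4) + ∫(1/(x - 5)) dx + ∫(4/(x - 2)) dx.
Step 3. Evaluate the standard form [assuming x > 5]: now log(x - 5) - 2*log(x - 4) + ∫(4/(x - 2)) dx.
Step 4. Evaluate the standard form [assuming x > 2]: now log(x - 5) - 2*log(x - 4) + 4*log(x - 2).
Answer: log(x - 5) - 2*log(x - 4) + 4*log(x - 2).


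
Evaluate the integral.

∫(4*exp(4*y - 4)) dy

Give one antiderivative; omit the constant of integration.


Answer: exp(4*y - 4).


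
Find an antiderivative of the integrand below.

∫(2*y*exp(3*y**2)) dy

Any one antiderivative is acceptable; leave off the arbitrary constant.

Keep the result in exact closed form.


Answer: exp(3*y**2)/3.


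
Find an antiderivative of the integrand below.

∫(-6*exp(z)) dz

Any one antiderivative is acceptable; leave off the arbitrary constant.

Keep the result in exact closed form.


Answer: -6*exp(z).


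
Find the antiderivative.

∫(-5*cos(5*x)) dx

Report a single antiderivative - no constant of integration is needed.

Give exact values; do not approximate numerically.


Answer: -sin(5*x).


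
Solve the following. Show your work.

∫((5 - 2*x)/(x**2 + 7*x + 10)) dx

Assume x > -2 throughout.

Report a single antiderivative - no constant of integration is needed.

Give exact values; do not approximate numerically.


Step 1. Decompose ∫((5 - 2*x)/(x**2 + 7*x + 10)) dx by partial fractions, (5 - 2*x)/(x**2 + 7*x + 10) = -5/(x + 5) + 3/(x + 2): now ∫(3/(x + 2)) dx + ∫(-5/(x + 5)) dx.
Step 2. Evaluate the standard form [assuming x > -5]: now -5*log(x + 5) + ∫(3/(x + 2)) dx.
Step 3. Evaluate the standard form [assuming x > -2]: now 3*log(x + 2) - 5*log(x + 5).
Answer: 3*log(x + 2) - 5*log(x + 5).


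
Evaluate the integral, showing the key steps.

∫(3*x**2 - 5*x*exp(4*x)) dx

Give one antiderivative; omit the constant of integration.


Step 1. Rewrite: now ∫(3*x**2) dx + ∫(-5*x*exp(4*x)) dx.
Step 2. Integrate ∫(-5*x*exp(4*x)) dx by parts with u = x, dv = (-5*exp(4*x)) dx, so v = -5*exp(4*x)/4: now -5*x*exp(4*x)/4 + ∫(3*x**2) dx + ∫(5*exp(4*x)/4) dx.
Step 3. Evaluate the standard form: now -5*x*exp(4*x)/4 + 5*exp(4*x)/16 + ∫(3*x**2) dx.
Step 4. Evaluate the standard form: now x**3 - 5*x*exp(4*x)/4 + 5*exp(4*x)/16.
Answer: x**3 - 5*x*exp(4*x)/4 + 5*exp(4*x)/16.


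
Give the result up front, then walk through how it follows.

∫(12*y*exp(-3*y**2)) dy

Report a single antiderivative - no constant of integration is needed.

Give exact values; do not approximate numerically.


The answer is -2*exp(-3*y**2).
Step 1. Substitute u = y**2, turning ∫(12*y*exp(-3*y**2)) dy into ∫(6*exp(-3*u)) du: now ∫(6*exp(-3*u)) du.
Step 2. Evaluate the standard form: now -2*exp(-3*u).
Step 3. Substitute back u = y**2: now -2*exp(-3*y**2).
Answer: -2*exp(-3*y**2).


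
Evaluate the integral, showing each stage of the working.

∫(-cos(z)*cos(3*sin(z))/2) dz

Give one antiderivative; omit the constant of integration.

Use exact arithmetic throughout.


Step 1. Substitute u = sin(z), turning ∫(-cos(z)*cos(3*sin(z))/2) dz into ∫(-cos(3*u)/2) du: now ∫(-cos(3*u)/2) du.
Step 2. Evaluate the standard form: now -sin(3*u)/6.
Step 3. Substitute back u = sin(z): now -sin(3*sin(z))/6.
Answer: -sin(3*sin(z))/6.


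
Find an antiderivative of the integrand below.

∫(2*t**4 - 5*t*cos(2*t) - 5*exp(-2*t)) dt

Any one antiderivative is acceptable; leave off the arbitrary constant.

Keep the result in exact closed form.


Answer: 2*t**5/5 - 5*t*sin(2*t)/2 - 5*cos(2*t)/4 + 5*exp(-2*t)/2.


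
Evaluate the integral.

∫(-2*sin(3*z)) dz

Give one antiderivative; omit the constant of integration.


Answer: 2*cos(3*z)/3.


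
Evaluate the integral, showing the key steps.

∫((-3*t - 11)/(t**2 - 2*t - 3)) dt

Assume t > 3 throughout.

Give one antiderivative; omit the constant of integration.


Step 1. Decompose ∫((-3*t - 11)/(t**2 - 2*t - 3)) dt by partial fractions, (-3*t - 11)/(t**2 - 2*t - 3) = 2/(t + 1) - 5/(t - 3): now ∫(-5/(t - 3)) dt + ∫(2/(t + 1)) dt.
Step 2. Evaluate the standard form [assuming t > -1]: now 2*log(t + 1) + ∫(-5/(t - 3)) dt.
Step 3. Evaluate the standard form [assuming t > 3]: now -5*log(t - 3) + 2*log(t + 1).
Answer: -5*log(t - 3) + 2*log(t + 1).


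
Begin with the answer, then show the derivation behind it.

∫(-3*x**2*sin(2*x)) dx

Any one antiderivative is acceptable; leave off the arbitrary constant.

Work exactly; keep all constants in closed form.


The answer is 3*x**2*cos(2*x)/2 - 3*x*sin(2*x)/2 - 3*cos(2*x)/4.
Step 1. Integrate ∫(-3*x**2*sin(2*x)) dx by parts with u = x**2, dv = (-3*sin(2*x)) dx, so v = 3*cos(2*x)/2: now 3*x**2*cos(2*x)/2 + ∫(-3*x*cos(2*x)) dx.
Step 2. Integrate ∫(-3*x*cos(2*x)) dx by parts with u = x, dv = (-3*cos(2*x)) dx, so v = -3*sin(2*x)/2: now 3*x**2*cos(2*x)/2 - 3*x*sin(2*x)/2 + ∫(3*sin(2*x)/2) dx.
Step 3. Evaluate the standard form: now 3*x**2*cos(2*x)/2 - 3*x*sin(2*x)/2 - 3*cos(2*x)/4.
Answer: 3*x**2*cos(2*x)/2 - 3*x*sin(2*x)/2 - 3*cos(2*x)/4.


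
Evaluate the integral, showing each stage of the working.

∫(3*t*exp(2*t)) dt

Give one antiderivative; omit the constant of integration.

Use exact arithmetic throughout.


Step 1. Integrate ∫(3*t*exp(2*t)) dt by parts with u = t, dv = (3*exp(2*t)) dt, so v = 3*exp(2*t)/2: now 3*t*exp(2*t)/2 + ∫(-3*exp(2*t)/2) dt.
Step 2. Evaluate the standard form: now 3*t*exp(2*t)/2 - 3*exp(2*t)/4.
Answer: 3*t*exp(2*t)/2 - 3*exp(2*t)/4.


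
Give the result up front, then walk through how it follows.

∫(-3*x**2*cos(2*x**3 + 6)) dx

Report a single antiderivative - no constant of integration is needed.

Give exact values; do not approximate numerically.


The answer is -sin(2*x**3 + 6)/2.
Step 1. Substitute u = x**3 + 3, turning ∫(-3*x**2*cos(2*x**3 + 6)) dx into ∫(-cos(2*u)) du: now ∫(-cos(2*u)) du.
Step 2. Evaluate the standard form: now -sin(2*u)/2.
Step 3. Substitute back u = x**3 + 3: now -sin(2*x**3 + 6)/2.
Answer: -sin(2*x**3 + 6)/2.


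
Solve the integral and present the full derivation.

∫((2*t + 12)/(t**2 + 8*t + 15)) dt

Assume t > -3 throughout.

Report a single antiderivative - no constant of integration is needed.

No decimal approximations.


Step 1. Decompose ∫((2*t + 12)/(t**2 + 8*t + 15)) dt by partial fractions, (2*t + 12)/(t**2 + 8*t + 15) = -1/(t + 5) + 3/(t + 3): now ∫(3/(t + 3)) dt + ∫(-1/(t + 5)) dt.
Step 2. Evaluate the standard form [assuming t > -3]: now 3*log(t + 3) + ∫(-1/(t + 5)) dt.
Step 3. Evaluate the standard form [assuming t > -5]: now 3*log(t + 3) - log(t + 5).
Answer: 3*log(t + 3) - log(t + 5).


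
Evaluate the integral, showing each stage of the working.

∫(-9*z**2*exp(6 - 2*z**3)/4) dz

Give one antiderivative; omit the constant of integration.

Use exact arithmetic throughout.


Step 1. Substitute u = z**3 - 3, turning ∫(-9*z**2*exp(6 - 2*z**3)/4) dz into ∫(-3*exp(-2*u)/4) du: now ∫(-3*exp(-2*u)/4) du.
Step 2. Evaluate the standard form: now 3*exp(-2*u)/8.
Step 3. Substitute back u = z**3 - 3: now 3*exp(6 - 2*z**3)/8.
Answer: 3*exp(6 - 2*z**3)/8.


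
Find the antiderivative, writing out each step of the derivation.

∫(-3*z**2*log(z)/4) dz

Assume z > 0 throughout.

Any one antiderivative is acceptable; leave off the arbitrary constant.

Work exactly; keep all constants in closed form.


Step 1. Integrate ∫(-3*z**2*log(z)/4) dz by parts with u = log(z), dv = (-3*z**2/4) dz, so v = -z**3/4 [assuming z > 0]: now -z**3*log(z)/4 + ∫(z**2/4) dz.
Step 2. Evaluate the standard form: now -z**3*log(z)/4 + z**3/12.
Answer: -z**3*log(z)/4 + z**3/12.


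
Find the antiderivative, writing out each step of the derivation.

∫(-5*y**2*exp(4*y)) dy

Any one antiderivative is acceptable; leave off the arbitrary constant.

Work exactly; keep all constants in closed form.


Step 1. Integrate ∫(-5*y**2*exp(4*y)) dy by parts with u = y**2, dv = (-5*exp(4*y)) dy, so v = -5*exp(4*y)/4: now -5*y**2*exp(4*y)/4 + ∫(5*y*exp(4*y)/2) dy.
Step 2. Integrate ∫(5*y*exp(4*y)/2) dy by parts with u = y, dv = (5*exp(4*y)/2) dy, so v = 5*exp(4*y)/8: now -5*y**2*exp(4*y)/4 + 5*y*exp(4*y)/8 + ∫(-5*exp(4*y)/8) dy.
Step 3. Evaluate the standard form: now -5*y**2*exp(4*y)/4 + 5*y*exp(4*y)/8 - 5*exp(4*y)/32.
Answer: -5*y**2*exp(4*y)/4 + 5*y*exp(4*y)/8 - 5*exp(4*y)/32.


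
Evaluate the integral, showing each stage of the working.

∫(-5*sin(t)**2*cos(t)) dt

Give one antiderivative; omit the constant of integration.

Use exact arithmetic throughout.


Step 1. Substitute u = sin(t), turning ∫(-5*sin(t)**2*cos(t)) dt into ∫(-5*u**2) du: now ∫(-5*u**2) du.
Step 2. Evaluate the standard form: now -5*u**3/3.
Step 3. Substitute back u = sin(t): now -5*sin(t)**3/3.
Answer: -5*sin(t)**3/3.


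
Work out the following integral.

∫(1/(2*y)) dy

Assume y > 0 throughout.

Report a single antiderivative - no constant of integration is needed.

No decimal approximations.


Answer: log(y)/2.


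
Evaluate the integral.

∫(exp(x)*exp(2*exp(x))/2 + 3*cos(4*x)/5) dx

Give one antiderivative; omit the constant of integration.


Answer: exp(2*exp(x))/4 + 3*sin(4*x)/20.


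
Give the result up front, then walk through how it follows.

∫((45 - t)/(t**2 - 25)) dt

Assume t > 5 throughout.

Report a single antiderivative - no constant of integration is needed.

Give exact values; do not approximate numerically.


The answer is 4*log(t - 5) - 5*log(t + 5).
Step 1. Decompose ∫((45 - t)/(t**2 - 25)) dt by partial fractions, (45 - t)/(t**2 - 25) = -5/(t + 5) + 4/(t - 5): now ∫(4/(t - 5)) dt + ∫(-5/(t + 5)) dt.
Step 2. Evaluate the standard form [assuming t > -5]: now -5*log(t + 5) + ∫(4/(t - 5)) dt.
Step 3. Evaluate the standard form [assuming t > 5]: now 4*log(t - 5) - 5*log(t + 5).
Answer: 4*log(t - 5) - 5*log(t + 5).


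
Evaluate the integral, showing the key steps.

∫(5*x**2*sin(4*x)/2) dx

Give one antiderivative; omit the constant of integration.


Step 1. Integrate ∫(5*x**2*sin(4*x)/2) dx by parts with u = x**2, dv = (5*sin(4*x)/2) dx, so v = -5*cos(4*x)/8: now -5*x**2*cos(4*x)/8 + ∫(5*x*cos(4*x)/4) dx.
Step 2. Integrate ∫(5*x*cos(4*x)/4) dx by parts with u = x, dv = (5*cos(4*x)/4) dx, so v = 5*sin(4*x)/16: now -5*x**2*cos(4*x)/8 + 5*x*sin(4*x)/16 + ∫(-5*sin(4*x)/16) dx.
Step 3. Evaluate the standard form: now -5*x**2*cos(4*x)/8 + 5*x*sin(4*x)/16 + 5*cos(4*x)/64.
Answer: -5*x**2*cos(4*x)/8 + 5*x*sin(4*x)/16 + 5*cos(4*x)/64.


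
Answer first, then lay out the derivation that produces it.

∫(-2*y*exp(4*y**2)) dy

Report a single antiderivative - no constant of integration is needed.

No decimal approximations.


The answer is -exp(4*y**2)/4.
Step 1. Substitute u = y**2, turning ∫(-2*y*exp(4*y**2)) dy into ∫(-exp(4*u)) du: now ∫(-exp(4*u)) du.
Step 2. Evaluate the standard form: now -exp(4*u)/4.
Step 3. Substitute back u = y**2: now -exp(4*y**2)/4.
Answer: -exp(4*y**2)/4.


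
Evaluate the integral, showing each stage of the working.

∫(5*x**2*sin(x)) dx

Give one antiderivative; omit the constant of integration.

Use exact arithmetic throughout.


Step 1. Integrate ∫(5*x**2*sin(x)) dx by parts with u = x**2, dv = (5*sin(x)) dx, so v = -5*cos(x): now -5*x**2*cos(x) + ∫(10*x*cos(x)) dx.
Step 2. Integrate ∫(10*x*cos(x)) dx by parts with u = x, dv = (10*cos(x)) dx, so v = 10*sin(x): now -5*x**2*cos(x) + 10*x*sin(x) + ∫(-10*sin(x)) dx.
Step 3. Evaluate the standard form: now -5*x**2*cos(x) + 10*x*sin(x) + 10*cos(x).
Answer: -5*x**2*cos(x) + 10*x*sin(x) + 10*cos(x).


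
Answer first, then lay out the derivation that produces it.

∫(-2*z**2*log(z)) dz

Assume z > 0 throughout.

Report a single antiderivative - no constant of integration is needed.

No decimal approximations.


The answer is -2*z**3*log(z)/3 + 2*z**3/9.
Step 1. Integrate ∫(-2*z**2*log(z)) dz by parts with u = log(z), dv = (-2*z**2) dz, so v = -2*z**3/3 [assuming z > 0]: now -2*z**3*log(z)/3 + ∫(2*z**2/3) dz.
Step 2. Evaluate the standard form: now -2*z**3*log(z)/3 + 2*z**3/9.
Answer: -2*z**3*log(z)/3 + 2*z**3/9.


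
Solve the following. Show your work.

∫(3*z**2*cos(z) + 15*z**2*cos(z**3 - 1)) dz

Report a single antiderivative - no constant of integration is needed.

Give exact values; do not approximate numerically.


Step 1. Rewrite: now ∫(3*z**2*cos(z)) dz + ∫(15*z**2*cos(z**3 - 1)) dz.
Step 2. Substitute u = z**3 - 1, turning ∫(15*z**2*cos(z**3 - 1)) dz into ∫(5*cos(u)) du: now ∫(3*z**2*cos(z)) dz + ∫(5*cos(u)) du.
Step 3. Evaluate the standard form: now 5*sin(u) + ∫(3*z**2*cos(z)) dz.
Step 4. Substitute back u = z**3 - 1: now 5*sin(z**3 - 1) + ∫(3*z**2*cos(z)) dz.
Step 5. Integrate ∫(3*z**2*cos(z)) dz by parts with u = z**2, dv = (3*cos(z)) dz, so v = 3*sin(z): now 3*z**2*sin(z) + 5*sin(z**3 - 1) + ∫(-6*z*sin(z)) dz.
Step 6. Integrate ∫(-6*z*sin(z)) dz by parts with u = z, dv = (-6*sin(z)) dz, so v = 6*cos(z): now 3*z**2*sin(z) + 6*z*cos(z) + 5*sin(z**3 - 1) + ∫(-6*cos(z)) dz.
Step 7. Evaluate the standard form: now 3*z**2*sin(z) + 6*z*cos(z) - 6*sin(z) + 5*sin(z**3 - 1).
Answer: 3*z**2*sin(z) + 6*z*cos(z) - 6*sin(z) + 5*sin(z**3 - 1).


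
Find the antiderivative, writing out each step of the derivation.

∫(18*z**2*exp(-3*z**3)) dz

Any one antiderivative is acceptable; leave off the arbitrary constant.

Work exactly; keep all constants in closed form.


Step 1. Substitute u = z**3, turning ∫(18*z**2*exp(-3*z**3)) dz into ∫(6*exp(-3*u)) du: now ∫(6*exp(-3*u)) du.
Step 2. Evaluate the standard form: now -2*exp(-3*u).
Step 3. Substitute back u = z**3: now -2*exp(-3*z**3).
Answer: -2*exp(-3*z**3).


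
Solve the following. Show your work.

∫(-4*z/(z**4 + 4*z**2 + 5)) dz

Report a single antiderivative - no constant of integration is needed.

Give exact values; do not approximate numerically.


Step 1. Substitute u = z**2 + 2, turning ∫(-4*z/(z**4 + 4*z**2 + 5)) dz into ∫(-2/(u**2 + 1)) du: now ∫(-2/(u**2 + 1)) du.
Step 2. Evaluate the standard form: now -2*atan(u).
Step 3. Substitute back u = z**2 + 2: now -2*atan(z**2 + 2).
Answer: -2*atan(z**2 + 2).


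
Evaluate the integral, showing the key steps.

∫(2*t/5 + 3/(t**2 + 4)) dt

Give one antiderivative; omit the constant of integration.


Step 1. Rewrite: now ∫(2*t/5) dt + ∫(3/(t**2 + 4)) dt.
Step 2. Evaluate the standard form: now 3*atan(t/2)/2 + ∫(2*t/5) dt.
Step 3. Evaluate the standard form: now t**2/5 + 3*atan(t/2)/2.
Answer: t**2/5 + 3*atan(t/2)/2.


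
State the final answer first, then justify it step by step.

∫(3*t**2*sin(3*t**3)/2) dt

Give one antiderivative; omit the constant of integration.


The answer is -cos(3*t**3)/6.
Step 1. Substitute u = t**3, turning ∫(3*t**2*sin(3*t**3)/2) dt into ∫(sin(3*u)/2) du: now ∫(sin(3*u)/2) du.
Step 2. Evaluate the standard form: now -cos(3*u)/6.
Step 3. Substitute back u = t**3: now -cos(3*t**3)/6.
Answer: -cos(3*t**3)/6.


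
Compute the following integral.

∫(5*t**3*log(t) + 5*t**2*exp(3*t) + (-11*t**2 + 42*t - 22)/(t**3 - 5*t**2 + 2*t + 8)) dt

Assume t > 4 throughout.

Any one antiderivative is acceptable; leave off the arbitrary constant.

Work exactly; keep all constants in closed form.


Answer: 5*t**4*log(t)/4 - 5*t**4/16 + 5*t**2*exp(3*t)/3 - 10*t*exp(3*t)/9 + 10*exp(3*t)/27 - 3*log(t - 4) - 3*log(t - 2) - 5*log(t + 1).


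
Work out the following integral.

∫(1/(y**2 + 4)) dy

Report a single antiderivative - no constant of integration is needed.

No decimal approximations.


Answer: atan(y/2)/2.


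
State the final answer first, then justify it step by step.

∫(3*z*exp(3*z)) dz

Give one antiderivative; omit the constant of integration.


The answer is z*exp(3*z) - exp(3*z)/3.
Step 1. Integrate ∫(3*z*exp(3*z)) dz by parts with u = z, dv = (3*exp(3*z)) dz, so v = exp(3*z): now z*exp(3*z) + ∫(-exp(3*z)) dz.
Step 2. Evaluate the standard form: now z*exp(3*z) - exp(3*z)/3.
Answer: z*exp(3*z) - exp(3*z)/3.


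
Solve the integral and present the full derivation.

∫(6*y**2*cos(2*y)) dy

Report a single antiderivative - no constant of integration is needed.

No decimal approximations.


Step 1. Integrate ∫(6*y**2*cos(2*y)) dy by parts with u = y**2, dv = (6*cos(2*y)) dy, so v = 3*sin(2*y): now 3*y**2*sin(2*y) + ∫(-6*y*sin(2*y)) dy.
Step 2. Integrate ∫(-6*y*sin(2*y)) dy by parts with u = y, dv = (-6*sin(2*y)) dy, so v = 3*cos(2*y): now 3*y**2*sin(2*y) + 3*y*cos(2*y) + ∫(-3*cos(2*y)) dy.
Step 3. Evaluate the standard form: now 3*y**2*sin(2*y) + 3*y*cos(2*y) - 3*sin(2*y)/2.
Answer: 3*y**2*sin(2*y) + 3*y*cos(2*y) - 3*sin(2*y)/2.


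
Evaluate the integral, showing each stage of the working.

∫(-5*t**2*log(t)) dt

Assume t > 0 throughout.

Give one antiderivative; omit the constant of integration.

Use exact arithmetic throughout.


Step 1. Integrate ∫(-5*t**2*log(t)) dt by parts with u = log(t), dv = (-5*t**2) dt, so v = -5*t**3/3 [assuming t > 0]: now -5*t**3*log(t)/3 + ∫(5*t**2/3) dt.
Step 2. Evaluate the standard form: now -5*t**3*log(t)/3 + 5*t**3/9.
Answer: -5*t**3*log(t)/3 + 5*t**3/9.


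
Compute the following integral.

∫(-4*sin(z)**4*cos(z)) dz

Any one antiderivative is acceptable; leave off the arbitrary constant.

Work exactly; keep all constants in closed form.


Answer: -4*sin(z)**5/5.


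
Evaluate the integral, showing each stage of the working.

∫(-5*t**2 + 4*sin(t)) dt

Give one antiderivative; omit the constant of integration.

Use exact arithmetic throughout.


Step 1. Rewrite: now ∫(-5*t**2) dt + ∫(4*sin(t)) dt.
Step 2. Evaluate the standard form: now -5*t**3/3 + ∫(4*sin(t)) dt.
Step 3. Evaluate the standard form: now -5*t**3/3 - 4*cos(t).
Answer: -5*t**3/3 - 4*cos(t).


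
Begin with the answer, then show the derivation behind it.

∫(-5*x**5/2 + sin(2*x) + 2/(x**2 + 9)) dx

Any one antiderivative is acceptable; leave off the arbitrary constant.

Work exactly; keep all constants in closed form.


The answer is -5*x**6/12 - cos(2*x)/2 + 2*atan(x/3)/3.
Step 1. Rewrite: now ∫(-5*x**5/2) dx + ∫(2/(x**2 + 9)) dx + ∫(sin(2*x)) dx.
Step 2. Evaluate the standard form: now 2*atan(x/3)/3 + ∫(-5*x**5/2) dx + ∫(sin(2*x)) dx.
Step 3. Evaluate the standard form: now -5*x**6/12 + 2*atan(x/3)/3 + ∫(sin(2*x)) dx.
Step 4. Evaluate the standard form: now -5*x**6/12 - cos(2*x)/2 + 2*atan(x/3)/3.
Answer: -5*x**6/12 - cos(2*x)/2 + 2*atan(x/3)/3.


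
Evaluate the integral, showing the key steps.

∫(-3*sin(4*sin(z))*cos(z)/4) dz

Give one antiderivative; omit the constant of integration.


Step 1. Substitute u = sin(z), turning ∫(-3*sin(4*sin(z))*cos(z)/4) dz into ∫(-3*sin(4*u)/4) du: now ∫(-3*sin(4*u)/4) du.
Step 2. Evaluate the standard form: now 3*cos(4*u)/16.
Step 3. Substitute back u = sin(z): now 3*cos(4*sin(z))/16.
Answer: 3*cos(4*sin(z))/16.


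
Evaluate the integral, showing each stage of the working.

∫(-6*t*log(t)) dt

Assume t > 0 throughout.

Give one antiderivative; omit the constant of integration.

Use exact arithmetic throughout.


Step 1. Integrate ∫(-6*t*log(t)) dt by parts with u = log(t), dv = (-6*t) dt, so v = -3*t**2 [assuming t > 0]: now -3*t**2*log(t) + ∫(3*t) dt.
Step 2. Evaluate the standard form: now -3*t**2*log(t) + 3*t**2/2.
Answer: -3*t**2*log(t) + 3*t**2/2.


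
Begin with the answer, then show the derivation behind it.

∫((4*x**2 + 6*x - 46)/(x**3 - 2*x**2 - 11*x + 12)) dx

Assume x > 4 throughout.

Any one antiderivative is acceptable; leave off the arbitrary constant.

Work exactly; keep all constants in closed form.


The answer is 2*log(x - 4) + 3*log(x - 1) - log(x + 3).
Step 1. Decompose ∫((4*x**2 + 6*x - 46)/(x**3 - 2*x**2 - 11*x + 12)) dx by partial fractions, (4*x**2 + 6*x - 46)/(x**3 - 2*x**2 - 11*x + 12) = -1/(x + 3) + 3/(x - 1) + 2/(x - 4): now ∫(2/(x - 4)) dx + ∫(3/(x - 1)) dx + ∫(-1/(x + 3)) dx.
Step 2. Evaluate the standard form [assuming x > -3]: now -log(x + 3) + ∫(2/(x - 4)) dx + ∫(3/(x - 1)) dx.
Step 3. Evaluate the standard form [assuming x > 4]: now 2*log(x - 4) - log(x + 3) + ∫(3/(x - 1)) dx.
Step 4. Evaluate the standard form [assuming x > 1]: now 2*log(x - 4) + 3*log(x - 1) - log(x + 3).
Answer: 2*log(x - 4) + 3*log(x - 1) - log(x + 3).


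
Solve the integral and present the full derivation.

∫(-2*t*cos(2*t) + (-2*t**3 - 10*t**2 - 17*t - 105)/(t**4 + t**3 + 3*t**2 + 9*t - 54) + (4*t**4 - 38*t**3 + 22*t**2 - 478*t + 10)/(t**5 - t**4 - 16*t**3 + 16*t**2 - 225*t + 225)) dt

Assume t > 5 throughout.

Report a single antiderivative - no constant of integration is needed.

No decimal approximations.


Step 1. Rewrite: now ∫(-2*t*cos(2*t)) dt + ∫((-2*t**3 - 10*t**2 - 17*t - 105)/(t**4 + t**3 + 3*t**2 + 9*t - 54)) dt + ∫((4*t**4 - 38*t**3 + 22*t**2 - 478*t + 10)/(t**5 - t**4 - 16*t**3 + 16*t**2 - 225*t + 225)) dt.
Step 2. Integrate ∫(-2*t*cos(2*t)) dt by parts with u = t, dv = (-2*cos(2*t)) dt, so v = -sin(2*t): now -t*sin(2*t) + ∫((-2*t**3 - 10*t**2 - 17*t - 105)/(t**4 + t**3 + 3*t**2 + 9*t - 54)) dt + ∫((4*t**4 - 38*t**3 + 22*t**2 - 478*t + 10)/(t**5 - t**4 - 16*t**3 + 16*t**2 - 225*t + 225)) dt + ∫(sin(2*t)) dt.
Step 3. Evaluate the standard form: now -t*sin(2*t) - cos(2*t)/2 + ∫((-2*t**3 - 10*t**2 - 17*t - 105)/(t**4 + t**3 + 3*t**2 + 9*t - 54)) dt + ∫((4*t**4 - 38*t**3 + 22*t**2 - 478*t + 10)/(t**5 - t**4 - 16*t**3 + 16*t**2 - 225*t + 225)) dt.
Step 4. Decompose ∫((4*t**4 - 38*t**3 + 22*t**2 - 478*t + 10)/(t**5 - t**4 - 16*t**3 + 16*t**2 - 225*t + 225)) dt by partial fractions, (4*t**4 - 38*t**3 + 22*t**2 - 478*t + 10)/(t**5 - t**4 - 16*t**3 + 16*t**2 - 225*t + 225) = 4/(t**2 + 9) + 5/(t + 5) + 2/(t - 1) - 3/(t - 5): now -t*sin(2*t) - cos(2*t)/2 + ∫((-2*t**3 - 10*t**2 - 17*t - 105)/(t**4 + t**3 + 3*t**2 + 9*t - 54)) dt + ∫(-3/(t - 5)) dt + ∫(2/(t - 1)) dt + ∫(5/(t + 5)) dt + ∫(4/(t**2 + 9)) dt.
Step 5. Evaluate the standard form [assuming t > -5]: now -t*sin(2*t) + 5*log(t + 5) - cos(2*t)/2 + ∫((-2*t**3 - 10*t**2 - 17*t - 105)/(t**4 + t**3 + 3*t**2 + 9*t - 54)) dt + ∫(-3/(t - 5)) dt + ∫(2/(t - 1)) dt + ∫(4/(t**2 + 9)) dt.
Step 6. Evaluate the standard form [assuming t > 5]: now -t*sin(2*t) - 3*log(t - 5) + 5*log(t + 5) - cos(2*t)/2 + ∫((-2*t**3 - 10*t**2 - 17*t - 105)/(t**4 + t**3 + 3*t**2 + 9*t - 54)) dt + ∫(2/(t - 1)) dt + ∫(4/(t**2 + 9)) dt.
Step 7. Evaluate the standard form [assuming t > 1]: now -t*sin(2*t) - 3*log(t - 5) + 2*log(t - 1) + 5*log(t + 5) - cos(2*t)/2 + ∫((-2*t**3 - 10*t**2 - 17*t - 105)/(t**4 + t**3 + 3*t**2 + 9*t - 54)) dt + ∫(4/(t**2 + 9)) dt.
Step 8. Evaluate the standard form: now -t*sin(2*t) - 3*log(t - 5) + 2*log(t - 1) + 5*log(t + 5) - cos(2*t)/2 + 4*atan(t/3)/3 + ∫((-2*t**3 - 10*t**2 - 17*t - 105)/(t**4 + t**3 + 3*t**2 + 9*t - 54)) dt.
Step 9. Decompose ∫((-2*t**3 - 10*t**2 - 17*t - 105)/(t**4 + t**3 + 3*t**2 + 9*t - 54)) dt by partial fractions, (-2*t**3 - 10*t**2 - 17*t - 105)/(t**4 + t**3 + 3*t**2 + 9*t - 54) = 1/(t**2 + 9) + 1/(t + 3) - 3/(t - 2): now -t*sin(2*t) - 3*log(t - 5) + 2*log(t - 1) + 5*log(t + 5) - cos(2*t)/2 + 4*atan(t/3)/3 + ∫(-3/(t - 2)) dt + ∫(1/(t + 3)) dt + ∫(1/(t**2 + 9)) dt.
Step 10. Evaluate the standard form [assuming t > 2]: now -t*sin(2*t) - 3*log(t - 5) - 3*log(t - 2) + 2*log(t - 1) + 5*log(t + 5) - cos(2*t)/2 + 4*atan(t/3)/3 + ∫(1/(t + 3)) dt + ∫(1/(t**2 + 9)) dt.
Step 11. Evaluate the standard form [assuming t > -3]: now -t*sin(2*t) - 3*log(t - 5) - 3*log(t - 2) + 2*log(t - 1) + log(t + 3) + 5*log(t + 5) - cos(2*t)/2 + 4*atan(t/3)/3 + ∫(1/(t**2 + 9)) dt.
Step 12. Evaluate the standard form: now -t*sin(2*t) - 3*log(t - 5) - 3*log(t - 2) + 2*log(t - 1) + log(t + 3) + 5*log(t + 5) - cos(2*t)/2 + 5*atan(t/3)/3.
Answer: -t*sin(2*t) - 3*log(t - 5) - 3*log(t - 2) + 2*log(t - 1) + log(t + 3) + 5*log(t + 5) - cos(2*t)/2 + 5*atan(t/3)/3.


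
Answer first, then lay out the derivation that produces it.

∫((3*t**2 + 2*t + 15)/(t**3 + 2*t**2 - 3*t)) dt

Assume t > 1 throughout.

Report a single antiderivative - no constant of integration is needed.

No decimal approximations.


The answer is -5*log(t) + 5*log(t - 1) + 3*log(t + 3).
Step 1. Decompose ∫((3*t**2 + 2*t + 15)/(t**3 + 2*t**2 - 3*t)) dt by partial fractions, (3*t**2 + 2*t + 15)/(t**3 + 2*t**2 - 3*t) = 3/(t + 3) + 5/(t - 1) - 5/t: now ∫(-5/t) dt + ∫(5/(t - 1)) dt + ∫(3/(t + 3)) dt.
Step 2. Evaluate the standard form [assuming t > 1]: now 5*log(t - 1) + ∫(-5/t) dt + ∫(3/(t + 3)) dt.
Step 3. Evaluate the standard form [assuming t > -3]: now 5*log(t - 1) + 3*log(t + 3) + ∫(-5/t) dt.
Step 4. Evaluate the standard form [assuming t > 0]: now -5*log(t) + 5*log(t - 1) + 3*log(t + 3).
Answer: -5*log(t) + 5*log(t - 1) + 3*log(t + 3).


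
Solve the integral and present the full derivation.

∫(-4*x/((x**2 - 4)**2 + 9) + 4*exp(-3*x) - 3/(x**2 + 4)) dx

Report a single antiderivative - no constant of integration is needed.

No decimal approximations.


Step 1. Rewrite: now ∫(-4*x/((x**2 - 4)**2 + 9)) dx + ∫(-3/(x**2 + 4)) dx + ∫(4*exp(-3*x)) dx.
Step 2. Evaluate the standard form: now -3*atan(x/2)/2 + ∫(-4*x/((x**2 - 4)**2 + 9)) dx + ∫(4*exp(-3*x)) dx.
Step 3. Evaluate the standard form: now -3*atan(x/2)/2 + ∫(-4*x/((x**2 - 4)**2 + 9)) dx - 4*exp(-3*x)/3.
Step 4. Substitute u = x**2 - 4, turning ∫(-4*x/((x**2 - 4)**2 + 9)) dx into ∫(-2/(u**2 + 9)) du: now -3*atan(x/2)/2 + ∫(-2/(u**2 + 9)) du - 4*exp(-3*x)/3.
Step 5. Evaluate the standard form: now -2*atan(u/3)/3 - 3*atan(x/2)/2 - 4*exp(-3*x)/3.
Step 6. Substitute back u = x**2 - 4: now -3*atan(x/2)/2 - 2*atan(x**2/3 - 4/3)/3 - 4*exp(-3*x)/3.
Answer: -3*atan(x/2)/2 - 2*atan(x**2/3 - 4/3)/3 - 4*exp(-3*x)/3.


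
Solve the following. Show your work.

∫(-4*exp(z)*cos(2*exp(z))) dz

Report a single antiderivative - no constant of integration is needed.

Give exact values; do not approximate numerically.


Step 1. Substitute u = exp(z), turning ∫(-4*exp(z)*cos(2*exp(z))) dz into ∫(-4*cos(2*u)) du: now ∫(-4*cos(2*u)) du.
Step 2. Evaluate the standard form: now -2*sin(2*u).
Step 3. Substitute back u = exp(z): now -2*sin(2*exp(z)).
Answer: -2*sin(2*exp(z)).


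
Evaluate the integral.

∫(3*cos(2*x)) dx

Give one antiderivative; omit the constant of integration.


Answer: 3*sin(2*x)/2.


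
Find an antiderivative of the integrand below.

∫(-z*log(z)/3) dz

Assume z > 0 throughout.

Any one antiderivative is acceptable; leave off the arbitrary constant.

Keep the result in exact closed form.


Answer: -z**2*log(z)/6 + z**2/12.


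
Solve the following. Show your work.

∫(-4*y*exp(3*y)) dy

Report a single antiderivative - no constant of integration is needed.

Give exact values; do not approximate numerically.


Step 1. Integrate ∫(-4*y*exp(3*y)) dy by parts with u = y, dv = (-4*exp(3*y)) dy, so v = -4*exp(3*y)/3: now -4*y*exp(3*y)/3 + ∫(4*exp(3*y)/3) dy.
Step 2. Evaluate the standard form: now -4*y*exp(3*y)/3 + 4*exp(3*y)/9.
Answer: -4*y*exp(3*y)/3 + 4*exp(3*y)/9.


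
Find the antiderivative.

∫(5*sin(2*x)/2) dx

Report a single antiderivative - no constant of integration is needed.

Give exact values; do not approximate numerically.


Answer: -5*cos(2*x)/4.


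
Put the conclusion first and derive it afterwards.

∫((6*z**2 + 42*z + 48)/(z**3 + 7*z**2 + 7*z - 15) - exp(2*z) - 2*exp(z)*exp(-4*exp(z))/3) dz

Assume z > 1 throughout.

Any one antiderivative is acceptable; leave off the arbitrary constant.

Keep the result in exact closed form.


The answer is -exp(2*z)/2 + 4*log(z - 1) + 3*log(z + 3) - log(z + 5) + exp(-4*exp(z))/6.
Step 1. Rewrite: now ∫((6*z**2 + 42*z + 48)/(z**3 + 7*z**2 + 7*z - 15)) dz + ∫(-2*exp(z)*exp(-4*exp(z))/3) dz + ∫(-exp(2*z)) dz.
Step 2. Decompose ∫((6*z**2 + 42*z + 48)/(z**3 + 7*z**2 + 7*z - 15)) dz by partial fractions, (6*z**2 + 42*z + 48)/(z**3 + 7*z**2 + 7*z - 15) = -1/(z + 5) + 3/(z + 3) + 4/(z - 1): now ∫(-2*exp(z)*exp(-4*exp(z))/3) dz + ∫(4/(z - 1)) dz + ∫(3/(z + 3)) dz + ∫(-1/(z + 5)) dz + ∫(-exp(2*z)) dz.
Step 3. Evaluate the standard form [assuming z > -3]: now 3*log(z + 3) + ∫(-2*exp(z)*exp(-4*exp(z))/3) dz + ∫(4/(z - 1)) dz + ∫(-1/(z + 5)) dz + ∫(-exp(2*z)) dz.
Step 4. Evaluate the standard form [assuming z > 1]: now 4*log(z - 1) + 3*log(z + 3) + ∫(-2*exp(z)*exp(-4*exp(z))/3) dz + ∫(-1/(z + 5)) dz + ∫(-exp(2*z)) dz.
Step 5. Evaluate the standard form [assuming z > -5]: now 4*log(z - 1) + 3*log(z + 3) - log(z + 5) + ∫(-2*exp(z)*exp(-4*exp(z))/3) dz + ∫(-exp(2*z)) dz.
Step 6. Substitute u = exp(z), turning ∫(-2*exp(z)*exp(-4*exp(z))/3) dz into ∫(-2*exp(-4*u)/3) du: now 4*log(z - 1) + 3*log(z + 3) - log(z + 5) + ∫(-2*exp(-4*u)/3) du + ∫(-exp(2*z)) dz.
Step 7. Evaluate the standard form: now 4*log(z - 1) + 3*log(z + 3) - log(z + 5) + ∫(-exp(2*z)) dz + exp(-4*u)/6.
Step 8. Substitute back u = exp(z): now 4*log(z - 1) + 3*log(z + 3) - log(z + 5) + ∫(-exp(2*z)) dz + exp(-4*exp(z))/6.
Step 9. Evaluate the standard form: now -exp(2*z)/2 + 4*log(z - 1) + 3*log(z + 3) - log(z + 5) + exp(-4*exp(z))/6.
Answer: -exp(2*z)/2 + 4*log(z - 1) + 3*log(z + 3) - log(z + 5) + exp(-4*exp(z))/6.


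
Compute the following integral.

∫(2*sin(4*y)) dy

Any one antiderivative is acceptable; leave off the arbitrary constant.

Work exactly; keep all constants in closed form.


Answer: -cos(4*y)/2.


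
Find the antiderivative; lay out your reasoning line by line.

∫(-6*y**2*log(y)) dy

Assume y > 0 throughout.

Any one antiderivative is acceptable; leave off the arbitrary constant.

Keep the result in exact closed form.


Step 1. Integrate ∫(-6*y**2*log(y)) dy by parts with u = log(y), dv = (-6*y**2) dy, so v = -2*y**3 [assuming y > 0]: now -2*y**3*log(y) + ∫(2*y**2) dy.
Step 2. Evaluate the standard form: now -2*y**3*log(y) + 2*y**3/3.
Answer: -2*y**3*log(y) + 2*y**3/3.


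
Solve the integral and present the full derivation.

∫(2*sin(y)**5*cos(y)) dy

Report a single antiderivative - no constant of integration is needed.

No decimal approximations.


Step 1. Substitute u = sin(y), turning ∫(2*sin(y)**5*cos(y)) dy into ∫(2*u**5) du: now ∫(2*u**5) du.
Step 2. Evaluate the standard form: now u**6/3.
Step 3. Substitute back u = sin(y): now sin(y)**6/3.
Answer: sin(y)**6/3.


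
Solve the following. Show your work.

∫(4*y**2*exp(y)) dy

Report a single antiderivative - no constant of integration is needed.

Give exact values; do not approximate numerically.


Step 1. Integrate ∫(4*y**2*exp(y)) dy by parts with u = y**2, dv = (4*exp(y)) dy, so v = 4*exp(y): now 4*y**2*exp(y) + ∫(-8*y*exp(y)) dy.
Step 2. Integrate ∫(-8*y*exp(y)) dy by parts with u = y, dv = (-8*exp(y)) dy, so v = -8*exp(y): now 4*y**2*exp(y) - 8*y*exp(y) + ∫(8*exp(y)) dy.
Step 3. Evaluate the standard form: now 4*y**2*exp(y) - 8*y*exp(y) + 8*exp(y).
Answer: 4*y**2*exp(y) - 8*y*exp(y) + 8*exp(y).


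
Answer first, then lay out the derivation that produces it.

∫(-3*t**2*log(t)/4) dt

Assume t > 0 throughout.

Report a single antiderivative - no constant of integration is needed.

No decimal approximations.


The answer is -t**3*log(t)/4 + t**3/12.
Step 1. Integrate ∫(-3*t**2*log(t)/4) dt by parts with u = log(t), dv = (-3*t**2/4) dt, so v = -t**3/4 [assuming t > 0]: now -t**3*log(t)/4 + ∫(t**2/4) dt.
Step 2. Evaluate the standard form: now -t**3*log(t)/4 + t**3/12.
Answer: -t**3*log(t)/4 + t**3/12.


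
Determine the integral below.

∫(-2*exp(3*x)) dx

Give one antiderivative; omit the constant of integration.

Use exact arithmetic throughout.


Answer: -2*exp(3*x)/3.


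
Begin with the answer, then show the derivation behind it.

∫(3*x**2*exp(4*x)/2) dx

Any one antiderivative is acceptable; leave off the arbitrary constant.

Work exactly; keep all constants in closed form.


The answer is 3*x**2*exp(4*x)/8 - 3*x*exp(4*x)/16 + 3*exp(4*x)/64.
Step 1. Integrate ∫(3*x**2*exp(4*x)/2) dx by parts with u = x**2, dv = (3*exp(4*x)/2) dx, so v = 3*exp(4*x)/8: now 3*x**2*exp(4*x)/8 + ∫(-3*x*exp(4*x)/4) dx.
Step 2. Integrate ∫(-3*x*exp(4*x)/4) dx by parts with u = x, dv = (-3*exp(4*x)/4) dx, so v = -3*exp(4*x)/16: now 3*x**2*exp(4*x)/8 - 3*x*exp(4*x)/16 + ∫(3*exp(4*x)/16) dx.
Step 3. Evaluate the standard form: now 3*x**2*exp(4*x)/8 - 3*x*exp(4*x)/16 + 3*exp(4*x)/64.
Answer: 3*x**2*exp(4*x)/8 - 3*x*exp(4*x)/16 + 3*exp(4*x)/64.
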